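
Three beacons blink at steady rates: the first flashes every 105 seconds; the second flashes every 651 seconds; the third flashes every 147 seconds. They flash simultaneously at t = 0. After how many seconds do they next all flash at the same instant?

22785 seconds

The first simultaneous occurrence is after LCM of the individual periods.
105 = 3 × 5 × 7
651 = 3 × 7 × 31
147 = 3 × 7^2
LCM(105, 651, 147) = 3 × 5 × 7^2 × 31 = 22785.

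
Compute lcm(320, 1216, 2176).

206720

320 = 2^6 × 5
1216 = 2^6 × 19
2176 = 2^7 × 17
LCM(320, 1216, 2176) = 2^7 × 5 × 17 × 19 = 206720.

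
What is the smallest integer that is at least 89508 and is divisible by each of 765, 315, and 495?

The integer must be a common multiple of 765, 315, and 495, so a multiple of their LCM.
765 = 3^2 × 5 × 17
315 = 3^2 × 5 × 7
495 = 3^2 × 5 × 11
LCM(765, 315, 495) = 3^2 × 5 × 7 × 11 × 17 = 58905.
Smallest multiple of 58905 that is ≥ 89508: ⌈89508/58905⌉ × 58905 = 2 × 58905 = 117810.

117810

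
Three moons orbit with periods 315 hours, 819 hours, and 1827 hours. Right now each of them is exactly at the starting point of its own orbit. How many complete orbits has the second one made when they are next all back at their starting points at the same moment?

145 orbits

All finish a whole number of cycles simultaneously at t = LCM of the periods.
315 = 3^2 × 5 × 7
819 = 3^2 × 7 × 13
1827 = 3^2 × 7 × 29
LCM(315, 819, 1827) = 3^2 × 5 × 7 × 13 × 29 = 118755.
Orbits for period 819: 118755 / 819 = 145.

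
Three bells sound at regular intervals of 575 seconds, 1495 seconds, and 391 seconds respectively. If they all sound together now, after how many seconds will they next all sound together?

127075 seconds

We need the least common multiple of the intervals.
575 = 5^2 × 23
1495 = 5 × 13 × 23
391 = 17 × 23
LCM(575, 1495, 391) = 5^2 × 13 × 17 × 23 = 127075.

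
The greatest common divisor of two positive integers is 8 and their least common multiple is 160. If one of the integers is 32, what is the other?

40

For two integers, gcd × lcm = product, so the other is (8 × 160) / 32 = 1280 / 32 = 40.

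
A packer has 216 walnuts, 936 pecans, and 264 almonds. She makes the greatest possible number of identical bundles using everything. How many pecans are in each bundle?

Number of bundles = gcd(216, 936, 264).
216 = 2^3 × 3^3
936 = 2^3 × 3^2 × 13
264 = 2^3 × 3 × 11
gcd(216, 936, 264) = 2^3 × 3 = 24.
pecans per bundle = 936 / 24 = 39.

39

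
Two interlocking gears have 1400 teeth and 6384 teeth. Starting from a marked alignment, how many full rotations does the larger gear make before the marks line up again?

They are all back at their starting positions together after one LCM of the periods.
1400 = 2^3 × 5^2 × 7
6384 = 2^4 × 3 × 7 × 19
LCM(1400, 6384) = 2^4 × 3 × 5^2 × 7 × 19 = 159600.
Rotations for period 6384: 159600 / 6384 = 25.

25 rotations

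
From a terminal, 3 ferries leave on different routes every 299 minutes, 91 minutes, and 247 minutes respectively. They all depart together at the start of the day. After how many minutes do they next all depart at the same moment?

We need the least common multiple of the intervals.
299 = 13 × 23
91 = 7 × 13
247 = 13 × 19
LCM(299, 91, 247) = 7 × 13 × 19 × 23 = 39767.

39767 minutes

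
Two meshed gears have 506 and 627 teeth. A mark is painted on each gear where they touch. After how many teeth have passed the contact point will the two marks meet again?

We need the least common multiple of the intervals.
506 = 2 × 11 × 23
627 = 3 × 11 × 19
LCM(506, 627) = 2 × 3 × 11 × 19 × 23 = 28842.

28842 teeth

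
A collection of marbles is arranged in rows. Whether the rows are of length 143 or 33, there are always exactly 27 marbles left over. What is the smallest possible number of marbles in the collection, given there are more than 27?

456

N − 27 must be a common multiple of 143 and 33.
143 = 11 × 13
33 = 3 × 11
LCM(143, 33) = 3 × 11 × 13 = 429.
Smallest N > 27 is LCM + 27 = 429 + 27 = 456.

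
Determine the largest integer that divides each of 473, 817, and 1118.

473 = 11 × 43
817 = 19 × 43
1118 = 2 × 13 × 43
gcd(473, 817, 1118) = 43.

43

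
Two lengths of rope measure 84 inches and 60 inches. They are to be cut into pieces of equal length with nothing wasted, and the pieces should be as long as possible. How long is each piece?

The greatest length dividing all of 84 and 60 is their gcd.
84 = 2^2 × 3 × 7
60 = 2^2 × 3 × 5
gcd(84, 60) = 2^2 × 3 = 12.

12 inches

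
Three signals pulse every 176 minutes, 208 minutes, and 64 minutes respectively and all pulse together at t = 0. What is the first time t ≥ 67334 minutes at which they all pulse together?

Joint pulses occur at multiples of LCM(176, 208, 64).
176 = 2^4 × 11
208 = 2^4 × 13
64 = 2^6
LCM(176, 208, 64) = 2^6 × 11 × 13 = 9152.
Smallest multiple of 9152 that is ≥ 67334: ⌈67334/9152⌉ × 9152 = 8 × 9152 = 73216.

73216 minutes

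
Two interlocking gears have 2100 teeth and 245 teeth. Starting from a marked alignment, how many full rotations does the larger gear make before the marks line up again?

7 rotations

They are all back at their starting positions together after one LCM of the periods.
2100 = 2^2 × 3 × 5^2 × 7
245 = 5 × 7^2
LCM(2100, 245) = 2^2 × 3 × 5^2 × 7^2 = 14700.
Rotations for period 2100: 14700 / 2100 = 7.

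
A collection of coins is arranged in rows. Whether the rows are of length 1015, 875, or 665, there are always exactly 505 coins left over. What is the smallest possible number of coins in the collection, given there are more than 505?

N − 505 must be a common multiple of 1015, 875, and 665.
1015 = 5 × 7 × 29
875 = 5^3 × 7
665 = 5 × 7 × 19
LCM(1015, 875, 665) = 5^3 × 7 × 19 × 29 = 482125.
Smallest N > 505 is LCM + 505 = 482125 + 505 = 482630.

482630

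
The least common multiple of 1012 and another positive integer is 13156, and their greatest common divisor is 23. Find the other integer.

gcd × lcm = product of the two integers, so the other integer is (23 × 13156) / 1012 = 299.

299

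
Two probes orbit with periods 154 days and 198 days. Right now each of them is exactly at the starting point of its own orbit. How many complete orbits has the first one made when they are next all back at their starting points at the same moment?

All finish a whole number of cycles simultaneously at t = LCM of the periods.
154 = 2 × 7 × 11
198 = 2 × 3^2 × 11
LCM(154, 198) = 2 × 3^2 × 7 × 11 = 1386.
Orbits for period 154: 1386 / 154 = 9.

9 orbits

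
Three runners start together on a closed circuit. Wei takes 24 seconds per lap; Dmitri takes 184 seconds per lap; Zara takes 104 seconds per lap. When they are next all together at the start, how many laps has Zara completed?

69 laps

They are all back at their starting positions together after one LCM of the periods.
24 = 2^3 × 3
184 = 2^3 × 23
104 = 2^3 × 13
LCM(24, 184, 104) = 2^3 × 3 × 13 × 23 = 7176.
Laps for period 104: 7176 / 104 = 69.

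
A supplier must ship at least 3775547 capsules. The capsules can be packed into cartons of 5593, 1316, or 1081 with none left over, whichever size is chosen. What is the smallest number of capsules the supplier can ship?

The number of capsules must be a common multiple of 5593, 1316, and 1081, so a multiple of their LCM.
5593 = 7 × 17 × 47
1316 = 2^2 × 7 × 47
1081 = 23 × 47
LCM(5593, 1316, 1081) = 2^2 × 7 × 17 × 23 × 47 = 514556.
Smallest multiple of 514556 that is ≥ 3775547: ⌈3775547/514556⌉ × 514556 = 8 × 514556 = 4116448.

4116448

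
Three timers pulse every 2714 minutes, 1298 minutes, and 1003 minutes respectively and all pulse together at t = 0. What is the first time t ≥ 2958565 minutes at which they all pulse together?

Joint pulses occur at multiples of LCM(2714, 1298, 1003).
2714 = 2 × 23 × 59
1298 = 2 × 11 × 59
1003 = 17 × 59
LCM(2714, 1298, 1003) = 2 × 11 × 17 × 23 × 59 = 507518.
Smallest multiple of 507518 that is ≥ 2958565: ⌈2958565/507518⌉ × 507518 = 6 × 507518 = 3045108.

3045108 minutes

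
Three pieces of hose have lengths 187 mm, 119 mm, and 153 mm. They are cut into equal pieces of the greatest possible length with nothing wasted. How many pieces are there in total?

Piece length = gcd(187, 119, 153).
187 = 11 × 17
119 = 7 × 17
153 = 3^2 × 17
gcd(187, 119, 153) = 17.
Total pieces = 187/17 + 119/17 + 153/17 = 11 + 7 + 9 = 27.

27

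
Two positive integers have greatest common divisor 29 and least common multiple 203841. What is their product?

For any two positive integers, gcd × lcm = product = 29 × 203841 = 5911389.

5911389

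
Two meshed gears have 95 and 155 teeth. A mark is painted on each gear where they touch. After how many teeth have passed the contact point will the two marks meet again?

They coincide at every common multiple of the periods; the first is the LCM.
95 = 5 × 19
155 = 5 × 31
LCM(95, 155) = 5 × 19 × 31 = 2945.

2945 teeth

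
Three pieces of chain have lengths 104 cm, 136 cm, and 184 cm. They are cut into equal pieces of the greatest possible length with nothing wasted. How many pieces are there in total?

Piece length = gcd(104, 136, 184).
104 = 2^3 × 13
136 = 2^3 × 17
184 = 2^3 × 23
gcd(104, 136, 184) = 2^3 = 8.
Total pieces = 104/8 + 136/8 + 184/8 = 13 + 17 + 23 = 53.

53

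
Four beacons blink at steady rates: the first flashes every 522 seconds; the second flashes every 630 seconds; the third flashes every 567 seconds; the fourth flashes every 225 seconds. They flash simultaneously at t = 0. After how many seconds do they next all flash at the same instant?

822150 seconds

They coincide at every common multiple of the periods; the first is the LCM.
522 = 2 × 3^2 × 29
630 = 2 × 3^2 × 5 × 7
567 = 3^4 × 7
225 = 3^2 × 5^2
LCM(522, 630, 567, 225) = 2 × 3^4 × 5^2 × 7 × 29 = 822150.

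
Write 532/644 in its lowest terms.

19/23

532 = 2^2 × 7 × 19
644 = 2^2 × 7 × 23
gcd(532, 644) = 2^2 × 7 = 28.
Divide numerator and denominator by 28: 532/644 = 19/23.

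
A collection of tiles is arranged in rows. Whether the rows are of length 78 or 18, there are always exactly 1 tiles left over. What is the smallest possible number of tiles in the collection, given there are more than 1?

235

N − 1 must be a common multiple of 78 and 18.
78 = 2 × 3 × 13
18 = 2 × 3^2
LCM(78, 18) = 2 × 3^2 × 13 = 234.
Smallest N > 1 is LCM + 1 = 234 + 1 = 235.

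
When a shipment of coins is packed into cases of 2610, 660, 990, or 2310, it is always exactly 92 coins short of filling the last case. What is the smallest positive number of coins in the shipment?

401848

Being 92 short of a full case of size k means N ≡ −92 (mod k), i.e. N + 92 is a multiple of each size.
2610 = 2 × 3^2 × 5 × 29
660 = 2^2 × 3 × 5 × 11
990 = 2 × 3^2 × 5 × 11
2310 = 2 × 3 × 5 × 7 × 11
LCM(2610, 660, 990, 2310) = 2^2 × 3^2 × 5 × 7 × 11 × 29 = 401940.
Smallest positive N is 401940 − 92 = 401848.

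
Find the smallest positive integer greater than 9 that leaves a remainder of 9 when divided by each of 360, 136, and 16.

12249

N − 9 must be a common multiple of 360, 136, and 16.
360 = 2^3 × 3^2 × 5
136 = 2^3 × 17
16 = 2^4
LCM(360, 136, 16) = 2^4 × 3^2 × 5 × 17 = 12240.
Smallest N > 9 is LCM + 9 = 12240 + 9 = 12249.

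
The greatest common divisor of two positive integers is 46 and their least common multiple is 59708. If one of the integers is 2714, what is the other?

1012

For two integers, gcd × lcm = product, so the other is (46 × 59708) / 2714 = 2746568 / 2714 = 1012.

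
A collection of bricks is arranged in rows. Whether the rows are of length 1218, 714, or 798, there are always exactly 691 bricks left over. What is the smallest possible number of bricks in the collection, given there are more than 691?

394105

N − 691 must be a common multiple of 1218, 714, and 798.
1218 = 2 × 3 × 7 × 29
714 = 2 × 3 × 7 × 17
798 = 2 × 3 × 7 × 19
LCM(1218, 714, 798) = 2 × 3 × 7 × 17 × 19 × 29 = 393414.
Smallest N > 691 is LCM + 691 = 393414 + 691 = 394105.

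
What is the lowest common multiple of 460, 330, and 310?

460 = 2^2 × 5 × 23
330 = 2 × 3 × 5 × 11
310 = 2 × 5 × 31
LCM(460, 330, 310) = 2^2 × 3 × 5 × 11 × 23 × 31 = 470580.

470580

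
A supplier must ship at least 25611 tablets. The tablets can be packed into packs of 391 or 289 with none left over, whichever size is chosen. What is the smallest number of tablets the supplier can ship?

26588

The number of tablets must be a common multiple of 391 and 289, so a multiple of their LCM.
391 = 17 × 23
289 = 17^2
LCM(391, 289) = 17^2 × 23 = 6647.
Smallest multiple of 6647 that is ≥ 25611: ⌈25611/6647⌉ × 6647 = 4 × 6647 = 26588.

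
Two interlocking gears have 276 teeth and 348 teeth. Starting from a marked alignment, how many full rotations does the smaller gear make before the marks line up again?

29 rotations

They are all back at their starting positions together after one LCM of the periods.
276 = 2^2 × 3 × 23
348 = 2^2 × 3 × 29
LCM(276, 348) = 2^2 × 3 × 23 × 29 = 8004.
Rotations for period 276: 8004 / 276 = 29.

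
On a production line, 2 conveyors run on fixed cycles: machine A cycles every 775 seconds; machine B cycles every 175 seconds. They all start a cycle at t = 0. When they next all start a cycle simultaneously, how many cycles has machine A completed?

All finish a whole number of cycles simultaneously at t = LCM of the periods.
775 = 5^2 × 31
175 = 5^2 × 7
LCM(775, 175) = 5^2 × 7 × 31 = 5425.
Cycles for period 775: 5425 / 775 = 7.

7 cycles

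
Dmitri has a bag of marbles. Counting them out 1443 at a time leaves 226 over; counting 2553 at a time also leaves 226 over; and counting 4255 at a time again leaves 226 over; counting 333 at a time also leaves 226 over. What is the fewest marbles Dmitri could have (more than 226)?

N − 226 must be a common multiple of 1443, 2553, 4255, and 333.
1443 = 3 × 13 × 37
2553 = 3 × 23 × 37
4255 = 5 × 23 × 37
333 = 3^2 × 37
LCM(1443, 2553, 4255, 333) = 3^2 × 5 × 13 × 23 × 37 = 497835.
Smallest N > 226 is LCM + 226 = 497835 + 226 = 498061.

498061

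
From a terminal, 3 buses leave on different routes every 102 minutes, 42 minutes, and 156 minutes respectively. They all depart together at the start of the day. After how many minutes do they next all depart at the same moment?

18564 minutes

They coincide at every common multiple of the periods; the first is the LCM.
102 = 2 × 3 × 17
42 = 2 × 3 × 7
156 = 2^2 × 3 × 13
LCM(102, 42, 156) = 2^2 × 3 × 7 × 13 × 17 = 18564.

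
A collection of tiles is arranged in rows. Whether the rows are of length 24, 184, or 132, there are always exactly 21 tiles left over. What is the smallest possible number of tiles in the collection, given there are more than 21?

N − 21 must be a common multiple of 24, 184, and 132.
24 = 2^3 × 3
184 = 2^3 × 23
132 = 2^2 × 3 × 11
LCM(24, 184, 132) = 2^3 × 3 × 11 × 23 = 6072.
Smallest N > 21 is LCM + 21 = 6072 + 21 = 6093.

6093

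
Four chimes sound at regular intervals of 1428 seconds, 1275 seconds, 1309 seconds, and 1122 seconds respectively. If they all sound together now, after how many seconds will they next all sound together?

They coincide at every common multiple of the periods; the first is the LCM.
1428 = 2^2 × 3 × 7 × 17
1275 = 3 × 5^2 × 17
1309 = 7 × 11 × 17
1122 = 2 × 3 × 11 × 17
LCM(1428, 1275, 1309, 1122) = 2^2 × 3 × 5^2 × 7 × 11 × 17 = 392700.

392700 seconds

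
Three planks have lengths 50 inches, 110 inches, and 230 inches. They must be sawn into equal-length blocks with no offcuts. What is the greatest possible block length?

The block length must divide every plank, so the greatest is gcd(50, 110, 230).
50 = 2 × 5^2
110 = 2 × 5 × 11
230 = 2 × 5 × 23
gcd(50, 110, 230) = 2 × 5 = 10.

10 inches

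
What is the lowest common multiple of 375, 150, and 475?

375 = 3 × 5^3
150 = 2 × 3 × 5^2
475 = 5^2 × 19
LCM(375, 150, 475) = 2 × 3 × 5^3 × 19 = 14250.

14250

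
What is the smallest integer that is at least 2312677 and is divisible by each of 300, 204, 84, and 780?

The integer must be a common multiple of 300, 204, 84, and 780, so a multiple of their LCM.
300 = 2^2 × 3 × 5^2
204 = 2^2 × 3 × 17
84 = 2^2 × 3 × 7
780 = 2^2 × 3 × 5 × 13
LCM(300, 204, 84, 780) = 2^2 × 3 × 5^2 × 7 × 13 × 17 = 464100.
Smallest multiple of 464100 that is ≥ 2312677: ⌈2312677/464100⌉ × 464100 = 5 × 464100 = 2320500.

2320500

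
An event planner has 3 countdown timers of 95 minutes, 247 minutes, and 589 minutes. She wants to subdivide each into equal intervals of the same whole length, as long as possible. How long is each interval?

The interval must divide each timer length; the longest such is the gcd.
95 = 5 × 19
247 = 13 × 19
589 = 19 × 31
gcd(95, 247, 589) = 19.

19 minutes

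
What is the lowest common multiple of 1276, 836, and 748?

412148

1276 = 2^2 × 11 × 29
836 = 2^2 × 11 × 19
748 = 2^2 × 11 × 17
LCM(1276, 836, 748) = 2^2 × 11 × 17 × 19 × 29 = 412148.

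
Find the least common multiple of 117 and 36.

468

117 = 3^2 × 13
36 = 2^2 × 3^2
LCM(117, 36) = 2^2 × 3^2 × 13 = 468.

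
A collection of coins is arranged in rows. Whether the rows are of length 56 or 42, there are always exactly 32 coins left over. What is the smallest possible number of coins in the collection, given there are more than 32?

200

N − 32 must be a common multiple of 56 and 42.
56 = 2^3 × 7
42 = 2 × 3 × 7
LCM(56, 42) = 2^3 × 3 × 7 = 168.
Smallest N > 32 is LCM + 32 = 168 + 32 = 200.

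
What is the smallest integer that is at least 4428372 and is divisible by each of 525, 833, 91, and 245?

4873050

The integer must be a common multiple of 525, 833, 91, and 245, so a multiple of their LCM.
525 = 3 × 5^2 × 7
833 = 7^2 × 17
91 = 7 × 13
245 = 5 × 7^2
LCM(525, 833, 91, 245) = 3 × 5^2 × 7^2 × 13 × 17 = 812175.
Smallest multiple of 812175 that is ≥ 4428372: ⌈4428372/812175⌉ × 812175 = 6 × 812175 = 4873050.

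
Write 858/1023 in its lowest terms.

858 = 2 × 3 × 11 × 13
1023 = 3 × 11 × 31
gcd(858, 1023) = 3 × 11 = 33.
Divide numerator and denominator by 33: 858/1023 = 26/31.

26/31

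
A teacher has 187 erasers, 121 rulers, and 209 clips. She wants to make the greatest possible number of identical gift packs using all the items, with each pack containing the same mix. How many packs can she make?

The pack count must divide each quantity, so the greatest is gcd(187, 121, 209).
187 = 11 × 17
121 = 11^2
209 = 11 × 19
gcd(187, 121, 209) = 11.

11 packs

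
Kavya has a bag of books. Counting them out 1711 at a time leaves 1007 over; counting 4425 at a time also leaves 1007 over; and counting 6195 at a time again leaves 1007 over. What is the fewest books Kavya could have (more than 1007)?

N − 1007 must be a common multiple of 1711, 4425, and 6195.
1711 = 29 × 59
4425 = 3 × 5^2 × 59
6195 = 3 × 5 × 7 × 59
LCM(1711, 4425, 6195) = 3 × 5^2 × 7 × 29 × 59 = 898275.
Smallest N > 1007 is LCM + 1007 = 898275 + 1007 = 899282.

899282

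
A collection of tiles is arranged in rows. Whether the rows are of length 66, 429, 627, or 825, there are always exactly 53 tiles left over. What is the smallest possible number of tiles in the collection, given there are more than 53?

407603

N − 53 must be a common multiple of 66, 429, 627, and 825.
66 = 2 × 3 × 11
429 = 3 × 11 × 13
627 = 3 × 11 × 19
825 = 3 × 5^2 × 11
LCM(66, 429, 627, 825) = 2 × 3 × 5^2 × 11 × 13 × 19 = 407550.
Smallest N > 53 is LCM + 53 = 407550 + 53 = 407603.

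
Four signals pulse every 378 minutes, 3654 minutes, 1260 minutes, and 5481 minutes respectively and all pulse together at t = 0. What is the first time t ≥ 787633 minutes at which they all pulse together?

Joint pulses occur at multiples of LCM(378, 3654, 1260, 5481).
378 = 2 × 3^3 × 7
3654 = 2 × 3^2 × 7 × 29
1260 = 2^2 × 3^2 × 5 × 7
5481 = 3^3 × 7 × 29
LCM(378, 3654, 1260, 5481) = 2^2 × 3^3 × 5 × 7 × 29 = 109620.
Smallest multiple of 109620 that is ≥ 787633: ⌈787633/109620⌉ × 109620 = 8 × 109620 = 876960.

876960 minutes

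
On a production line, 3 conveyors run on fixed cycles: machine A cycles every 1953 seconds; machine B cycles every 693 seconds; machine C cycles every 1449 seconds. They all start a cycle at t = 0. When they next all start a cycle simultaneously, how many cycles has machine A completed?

They are all back at their starting positions together after one LCM of the periods.
1953 = 3^2 × 7 × 31
693 = 3^2 × 7 × 11
1449 = 3^2 × 7 × 23
LCM(1953, 693, 1449) = 3^2 × 7 × 11 × 23 × 31 = 494109.
Cycles for period 1953: 494109 / 1953 = 253.

253 cycles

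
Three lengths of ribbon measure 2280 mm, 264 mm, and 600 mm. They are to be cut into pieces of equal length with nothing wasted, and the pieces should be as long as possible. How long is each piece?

24 mm

Each piece length must divide every original length, so the longest possible is gcd(2280, 264, 600).
2280 = 2^3 × 3 × 5 × 19
264 = 2^3 × 3 × 11
600 = 2^3 × 3 × 5^2
gcd(2280, 264, 600) = 2^3 × 3 = 24.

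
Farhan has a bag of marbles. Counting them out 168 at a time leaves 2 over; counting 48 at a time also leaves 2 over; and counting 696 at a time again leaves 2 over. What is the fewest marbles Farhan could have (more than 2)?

N − 2 must be a common multiple of 168, 48, and 696.
168 = 2^3 × 3 × 7
48 = 2^4 × 3
696 = 2^3 × 3 × 29
LCM(168, 48, 696) = 2^4 × 3 × 7 × 29 = 9744.
Smallest N > 2 is LCM + 2 = 9744 + 2 = 9746.

9746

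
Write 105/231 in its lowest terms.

105 = 3 × 5 × 7
231 = 3 × 7 × 11
gcd(105, 231) = 3 × 7 = 21.
Divide numerator and denominator by 21: 105/231 = 5/11.

5/11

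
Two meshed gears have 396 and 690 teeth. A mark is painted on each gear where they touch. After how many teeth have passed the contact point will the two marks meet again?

They coincide at every common multiple of the periods; the first is the LCM.
396 = 2^2 × 3^2 × 11
690 = 2 × 3 × 5 × 23
LCM(396, 690) = 2^2 × 3^2 × 5 × 11 × 23 = 45540.

45540 teeth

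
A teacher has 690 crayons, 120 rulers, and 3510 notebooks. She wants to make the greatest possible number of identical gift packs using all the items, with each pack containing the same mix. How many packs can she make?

30 packs

The pack count must divide each quantity, so the greatest is gcd(690, 120, 3510).
690 = 2 × 3 × 5 × 23
120 = 2^3 × 3 × 5
3510 = 2 × 3^3 × 5 × 13
gcd(690, 120, 3510) = 2 × 3 × 5 = 30.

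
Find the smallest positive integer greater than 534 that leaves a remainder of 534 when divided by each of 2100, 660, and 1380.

N − 534 must be a common multiple of 2100, 660, and 1380.
2100 = 2^2 × 3 × 5^2 × 7
660 = 2^2 × 3 × 5 × 11
1380 = 2^2 × 3 × 5 × 23
LCM(2100, 660, 1380) = 2^2 × 3 × 5^2 × 7 × 11 × 23 = 531300.
Smallest N > 534 is LCM + 534 = 531300 + 534 = 531834.

531834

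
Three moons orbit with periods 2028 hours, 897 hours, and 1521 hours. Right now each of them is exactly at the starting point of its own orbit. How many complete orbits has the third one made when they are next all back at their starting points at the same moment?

They are all back at their starting positions together after one LCM of the periods.
2028 = 2^2 × 3 × 13^2
897 = 3 × 13 × 23
1521 = 3^2 × 13^2
LCM(2028, 897, 1521) = 2^2 × 3^2 × 13^2 × 23 = 139932.
Orbits for period 1521: 139932 / 1521 = 92.

92 orbits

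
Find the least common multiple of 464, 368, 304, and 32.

464 = 2^4 × 29
368 = 2^4 × 23
304 = 2^4 × 19
32 = 2^5
LCM(464, 368, 304, 32) = 2^5 × 19 × 23 × 29 = 405536.

405536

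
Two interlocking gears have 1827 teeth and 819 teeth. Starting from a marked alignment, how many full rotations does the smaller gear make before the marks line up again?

They are all back at their starting positions together after one LCM of the periods.
1827 = 3^2 × 7 × 29
819 = 3^2 × 7 × 13
LCM(1827, 819) = 3^2 × 7 × 13 × 29 = 23751.
Rotations for period 819: 23751 / 819 = 29.

29 rotations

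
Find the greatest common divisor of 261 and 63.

9

261 = 3^2 × 29
63 = 3^2 × 7
gcd(261, 63) = 3^2 = 9.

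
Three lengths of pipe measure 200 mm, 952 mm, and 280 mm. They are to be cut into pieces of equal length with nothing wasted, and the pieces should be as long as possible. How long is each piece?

Each piece length must divide every original length, so the longest possible is gcd(200, 952, 280).
200 = 2^3 × 5^2
952 = 2^3 × 7 × 17
280 = 2^3 × 5 × 7
gcd(200, 952, 280) = 2^3 = 8.

8 mm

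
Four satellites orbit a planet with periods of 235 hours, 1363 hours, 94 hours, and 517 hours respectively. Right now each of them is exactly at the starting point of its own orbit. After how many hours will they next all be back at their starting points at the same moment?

We need the least common multiple of the intervals.
235 = 5 × 47
1363 = 29 × 47
94 = 2 × 47
517 = 11 × 47
LCM(235, 1363, 94, 517) = 2 × 5 × 11 × 29 × 47 = 149930.

149930 hours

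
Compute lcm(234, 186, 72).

29016

234 = 2 × 3^2 × 13
186 = 2 × 3 × 31
72 = 2^3 × 3^2
LCM(234, 186, 72) = 2^3 × 3^2 × 13 × 31 = 29016.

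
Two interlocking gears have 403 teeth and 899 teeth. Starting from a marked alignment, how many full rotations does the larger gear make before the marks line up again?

The first common completion time is the LCM of the periods.
403 = 13 × 31
899 = 29 × 31
LCM(403, 899) = 13 × 29 × 31 = 11687.
Rotations for period 899: 11687 / 899 = 13.

13 rotations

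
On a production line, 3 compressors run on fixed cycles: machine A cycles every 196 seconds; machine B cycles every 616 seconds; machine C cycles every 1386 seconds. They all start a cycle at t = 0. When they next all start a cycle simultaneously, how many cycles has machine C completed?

They are all back at their starting positions together after one LCM of the periods.
196 = 2^2 × 7^2
616 = 2^3 × 7 × 11
1386 = 2 × 3^2 × 7 × 11
LCM(196, 616, 1386) = 2^3 × 3^2 × 7^2 × 11 = 38808.
Cycles for period 1386: 38808 / 1386 = 28.

28 cycles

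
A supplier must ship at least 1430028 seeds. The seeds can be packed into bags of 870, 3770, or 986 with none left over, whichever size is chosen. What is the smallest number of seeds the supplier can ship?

The number of seeds must be a common multiple of 870, 3770, and 986, so a multiple of their LCM.
870 = 2 × 3 × 5 × 29
3770 = 2 × 5 × 13 × 29
986 = 2 × 17 × 29
LCM(870, 3770, 986) = 2 × 3 × 5 × 13 × 17 × 29 = 192270.
Smallest multiple of 192270 that is ≥ 1430028: ⌈1430028/192270⌉ × 192270 = 8 × 192270 = 1538160.

1538160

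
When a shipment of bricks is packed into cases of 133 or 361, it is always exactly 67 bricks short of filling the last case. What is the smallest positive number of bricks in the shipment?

2460

Being 67 short of a full case of size k means N ≡ −67 (mod k), i.e. N + 67 is a multiple of each size.
133 = 7 × 19
361 = 19^2
LCM(133, 361) = 7 × 19^2 = 2527.
Smallest positive N is 2527 − 67 = 2460.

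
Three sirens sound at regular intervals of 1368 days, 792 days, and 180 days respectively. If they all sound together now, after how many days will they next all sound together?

75240 days

The first simultaneous occurrence is after LCM of the individual periods.
1368 = 2^3 × 3^2 × 19
792 = 2^3 × 3^2 × 11
180 = 2^2 × 3^2 × 5
LCM(1368, 792, 180) = 2^3 × 3^2 × 5 × 11 × 19 = 75240.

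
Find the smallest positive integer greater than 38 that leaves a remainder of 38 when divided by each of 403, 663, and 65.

N − 38 must be a common multiple of 403, 663, and 65.
403 = 13 × 31
663 = 3 × 13 × 17
65 = 5 × 13
LCM(403, 663, 65) = 3 × 5 × 13 × 17 × 31 = 102765.
Smallest N > 38 is LCM + 38 = 102765 + 38 = 102803.

102803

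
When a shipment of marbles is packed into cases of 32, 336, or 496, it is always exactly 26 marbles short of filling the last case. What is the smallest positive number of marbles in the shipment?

Being 26 short of a full case of size k means N ≡ −26 (mod k), i.e. N + 26 is a multiple of each size.
32 = 2^5
336 = 2^4 × 3 × 7
496 = 2^4 × 31
LCM(32, 336, 496) = 2^5 × 3 × 7 × 31 = 20832.
Smallest positive N is 20832 − 26 = 20806.

20806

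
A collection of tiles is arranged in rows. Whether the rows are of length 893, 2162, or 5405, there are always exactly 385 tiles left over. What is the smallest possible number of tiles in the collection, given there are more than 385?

N − 385 must be a common multiple of 893, 2162, and 5405.
893 = 19 × 47
2162 = 2 × 23 × 47
5405 = 5 × 23 × 47
LCM(893, 2162, 5405) = 2 × 5 × 19 × 23 × 47 = 205390.
Smallest N > 385 is LCM + 385 = 205390 + 385 = 205775.

205775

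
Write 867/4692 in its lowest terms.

867 = 3 × 17^2
4692 = 2^2 × 3 × 17 × 23
gcd(867, 4692) = 3 × 17 = 51.
Divide numerator and denominator by 51: 867/4692 = 17/92.

17/92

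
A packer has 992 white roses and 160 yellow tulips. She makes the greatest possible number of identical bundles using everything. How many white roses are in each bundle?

31

Number of bundles = gcd(992, 160).
992 = 2^5 × 31
160 = 2^5 × 5
gcd(992, 160) = 2^5 = 32.
white roses per bundle = 992 / 32 = 31.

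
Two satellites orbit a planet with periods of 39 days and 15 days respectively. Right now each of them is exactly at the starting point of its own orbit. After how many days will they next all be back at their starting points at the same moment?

195 days

The first simultaneous occurrence is after LCM of the individual periods.
39 = 3 × 13
15 = 3 × 5
LCM(39, 15) = 3 × 5 × 13 = 195.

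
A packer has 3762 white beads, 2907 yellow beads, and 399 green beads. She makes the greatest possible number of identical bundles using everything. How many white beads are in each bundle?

66

Number of bundles = gcd(3762, 2907, 399).
3762 = 2 × 3^2 × 11 × 19
2907 = 3^2 × 17 × 19
399 = 3 × 7 × 19
gcd(3762, 2907, 399) = 3 × 19 = 57.
white beads per bundle = 3762 / 57 = 66.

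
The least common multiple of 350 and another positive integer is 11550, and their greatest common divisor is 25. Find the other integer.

825

gcd × lcm = product of the two integers, so the other integer is (25 × 11550) / 350 = 825.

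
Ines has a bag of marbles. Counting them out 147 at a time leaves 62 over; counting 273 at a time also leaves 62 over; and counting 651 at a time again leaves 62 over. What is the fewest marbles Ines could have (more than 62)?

N − 62 must be a common multiple of 147, 273, and 651.
147 = 3 × 7^2
273 = 3 × 7 × 13
651 = 3 × 7 × 31
LCM(147, 273, 651) = 3 × 7^2 × 13 × 31 = 59241.
Smallest N > 62 is LCM + 62 = 59241 + 62 = 59303.

59303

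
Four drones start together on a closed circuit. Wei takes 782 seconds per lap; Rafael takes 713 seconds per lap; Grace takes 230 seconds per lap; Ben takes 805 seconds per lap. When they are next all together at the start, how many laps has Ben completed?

All finish a whole number of cycles simultaneously at t = LCM of the periods.
782 = 2 × 17 × 23
713 = 23 × 31
230 = 2 × 5 × 23
805 = 5 × 7 × 23
LCM(782, 713, 230, 805) = 2 × 5 × 7 × 17 × 23 × 31 = 848470.
Laps for period 805: 848470 / 805 = 1054.

1054 laps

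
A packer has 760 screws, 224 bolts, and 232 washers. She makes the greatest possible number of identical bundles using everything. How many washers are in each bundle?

Number of bundles = gcd(760, 224, 232).
760 = 2^3 × 5 × 19
224 = 2^5 × 7
232 = 2^3 × 29
gcd(760, 224, 232) = 2^3 = 8.
washers per bundle = 232 / 8 = 29.

29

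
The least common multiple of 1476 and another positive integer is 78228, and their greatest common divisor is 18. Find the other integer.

954

gcd × lcm = product of the two integers, so the other integer is (18 × 78228) / 1476 = 954.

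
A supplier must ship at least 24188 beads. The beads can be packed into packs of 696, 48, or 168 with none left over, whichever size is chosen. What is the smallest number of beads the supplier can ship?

29232

The number of beads must be a common multiple of 696, 48, and 168, so a multiple of their LCM.
696 = 2^3 × 3 × 29
48 = 2^4 × 3
168 = 2^3 × 3 × 7
LCM(696, 48, 168) = 2^4 × 3 × 7 × 29 = 9744.
Smallest multiple of 9744 that is ≥ 24188: ⌈24188/9744⌉ × 9744 = 3 × 9744 = 29232.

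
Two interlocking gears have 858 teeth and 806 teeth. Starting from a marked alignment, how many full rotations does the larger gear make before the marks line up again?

All finish a whole number of cycles simultaneously at t = LCM of the periods.
858 = 2 × 3 × 11 × 13
806 = 2 × 13 × 31
LCM(858, 806) = 2 × 3 × 11 × 13 × 31 = 26598.
Rotations for period 858: 26598 / 858 = 31.

31 rotations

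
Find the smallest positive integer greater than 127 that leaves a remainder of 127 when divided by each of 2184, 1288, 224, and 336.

N − 127 must be a common multiple of 2184, 1288, 224, and 336.
2184 = 2^3 × 3 × 7 × 13
1288 = 2^3 × 7 × 23
224 = 2^5 × 7
336 = 2^4 × 3 × 7
LCM(2184, 1288, 224, 336) = 2^5 × 3 × 7 × 13 × 23 = 200928.
Smallest N > 127 is LCM + 127 = 200928 + 127 = 201055.

201055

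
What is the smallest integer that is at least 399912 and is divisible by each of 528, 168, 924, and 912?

The integer must be a common multiple of 528, 168, 924, and 912, so a multiple of their LCM.
528 = 2^4 × 3 × 11
168 = 2^3 × 3 × 7
924 = 2^2 × 3 × 7 × 11
912 = 2^4 × 3 × 19
LCM(528, 168, 924, 912) = 2^4 × 3 × 7 × 11 × 19 = 70224.
Smallest multiple of 70224 that is ≥ 399912: ⌈399912/70224⌉ × 70224 = 6 × 70224 = 421344.

421344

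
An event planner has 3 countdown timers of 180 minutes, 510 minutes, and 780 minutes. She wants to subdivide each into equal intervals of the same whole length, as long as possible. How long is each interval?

30 minutes

The interval must divide each timer length; the longest such is the gcd.
180 = 2^2 × 3^2 × 5
510 = 2 × 3 × 5 × 17
780 = 2^2 × 3 × 5 × 13
gcd(180, 510, 780) = 2 × 3 × 5 = 30.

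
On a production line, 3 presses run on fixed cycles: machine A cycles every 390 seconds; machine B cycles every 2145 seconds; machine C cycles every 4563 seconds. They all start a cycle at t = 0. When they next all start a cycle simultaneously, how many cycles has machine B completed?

They are all back at their starting positions together after one LCM of the periods.
390 = 2 × 3 × 5 × 13
2145 = 3 × 5 × 11 × 13
4563 = 3^3 × 13^2
LCM(390, 2145, 4563) = 2 × 3^3 × 5 × 11 × 13^2 = 501930.
Cycles for period 2145: 501930 / 2145 = 234.

234 cycles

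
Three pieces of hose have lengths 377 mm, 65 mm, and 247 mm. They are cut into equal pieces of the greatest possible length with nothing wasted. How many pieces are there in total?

53

Piece length = gcd(377, 65, 247).
377 = 13 × 29
65 = 5 × 13
247 = 13 × 19
gcd(377, 65, 247) = 13.
Total pieces = 377/13 + 65/13 + 247/13 = 29 + 5 + 19 = 53.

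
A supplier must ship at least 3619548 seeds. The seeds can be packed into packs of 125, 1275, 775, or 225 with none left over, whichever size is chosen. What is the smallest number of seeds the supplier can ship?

The number of seeds must be a common multiple of 125, 1275, 775, and 225, so a multiple of their LCM.
125 = 5^3
1275 = 3 × 5^2 × 17
775 = 5^2 × 31
225 = 3^2 × 5^2
LCM(125, 1275, 775, 225) = 3^2 × 5^3 × 17 × 31 = 592875.
Smallest multiple of 592875 that is ≥ 3619548: ⌈3619548/592875⌉ × 592875 = 7 × 592875 = 4150125.

4150125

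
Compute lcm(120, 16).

240

120 = 2^3 × 3 × 5
16 = 2^4
LCM(120, 16) = 2^4 × 3 × 5 = 240.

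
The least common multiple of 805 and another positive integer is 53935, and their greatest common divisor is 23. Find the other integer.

1541

gcd × lcm = product of the two integers, so the other integer is (23 × 53935) / 805 = 1541.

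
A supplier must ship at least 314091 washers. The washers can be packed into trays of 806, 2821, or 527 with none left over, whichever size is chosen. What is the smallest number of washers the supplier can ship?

383656

The number of washers must be a common multiple of 806, 2821, and 527, so a multiple of their LCM.
806 = 2 × 13 × 31
2821 = 7 × 13 × 31
527 = 17 × 31
LCM(806, 2821, 527) = 2 × 7 × 13 × 17 × 31 = 95914.
Smallest multiple of 95914 that is ≥ 314091: ⌈314091/95914⌉ × 95914 = 4 × 95914 = 383656.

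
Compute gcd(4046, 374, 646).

4046 = 2 × 7 × 17^2
374 = 2 × 11 × 17
646 = 2 × 17 × 19
gcd(4046, 374, 646) = 2 × 17 = 34.

34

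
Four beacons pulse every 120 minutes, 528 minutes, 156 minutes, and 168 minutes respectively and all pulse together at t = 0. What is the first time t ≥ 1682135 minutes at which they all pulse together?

1921920 minutes

Joint pulses occur at multiples of LCM(120, 528, 156, 168).
120 = 2^3 × 3 × 5
528 = 2^4 × 3 × 11
156 = 2^2 × 3 × 13
168 = 2^3 × 3 × 7
LCM(120, 528, 156, 168) = 2^4 × 3 × 5 × 7 × 11 × 13 = 240240.
Smallest multiple of 240240 that is ≥ 1682135: ⌈1682135/240240⌉ × 240240 = 8 × 240240 = 1921920.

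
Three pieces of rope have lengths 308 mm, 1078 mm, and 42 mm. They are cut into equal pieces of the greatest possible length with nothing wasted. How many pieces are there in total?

102

Piece length = gcd(308, 1078, 42).
308 = 2^2 × 7 × 11
1078 = 2 × 7^2 × 11
42 = 2 × 3 × 7
gcd(308, 1078, 42) = 2 × 7 = 14.
Total pieces = 308/14 + 1078/14 + 42/14 = 22 + 77 + 3 = 102.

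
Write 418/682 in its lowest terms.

418 = 2 × 11 × 19
682 = 2 × 11 × 31
gcd(418, 682) = 2 × 11 = 22.
Divide numerator and denominator by 22: 418/682 = 19/31.

19/31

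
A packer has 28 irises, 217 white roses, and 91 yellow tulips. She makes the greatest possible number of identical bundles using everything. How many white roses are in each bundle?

Number of bundles = gcd(28, 217, 91).
28 = 2^2 × 7
217 = 7 × 31
91 = 7 × 13
gcd(28, 217, 91) = 7.
white roses per bundle = 217 / 7 = 31.

31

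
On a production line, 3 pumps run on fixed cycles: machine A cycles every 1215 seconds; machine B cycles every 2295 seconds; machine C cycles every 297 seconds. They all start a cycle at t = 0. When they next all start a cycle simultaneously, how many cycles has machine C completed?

765 cycles

They are all back at their starting positions together after one LCM of the periods.
1215 = 3^5 × 5
2295 = 3^3 × 5 × 17
297 = 3^3 × 11
LCM(1215, 2295, 297) = 3^5 × 5 × 11 × 17 = 227205.
Cycles for period 297: 227205 / 297 = 765.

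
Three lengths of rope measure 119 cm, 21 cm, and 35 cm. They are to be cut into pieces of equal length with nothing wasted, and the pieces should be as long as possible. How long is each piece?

7 cm

Each piece length must divide every original length, so the longest possible is gcd(119, 21, 35).
119 = 7 × 17
21 = 3 × 7
35 = 5 × 7
gcd(119, 21, 35) = 7.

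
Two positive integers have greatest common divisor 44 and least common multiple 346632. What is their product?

15251808

For any two positive integers, gcd × lcm = product = 44 × 346632 = 15251808.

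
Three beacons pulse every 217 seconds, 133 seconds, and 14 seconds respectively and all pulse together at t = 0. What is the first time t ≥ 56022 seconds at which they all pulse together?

Joint pulses occur at multiples of LCM(217, 133, 14).
217 = 7 × 31
133 = 7 × 19
14 = 2 × 7
LCM(217, 133, 14) = 2 × 7 × 19 × 31 = 8246.
Smallest multiple of 8246 that is ≥ 56022: ⌈56022/8246⌉ × 8246 = 7 × 8246 = 57722.

57722 seconds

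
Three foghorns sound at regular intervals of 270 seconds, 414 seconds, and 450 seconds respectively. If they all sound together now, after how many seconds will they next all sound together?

They coincide at every common multiple of the periods; the first is the LCM.
270 = 2 × 3^3 × 5
414 = 2 × 3^2 × 23
450 = 2 × 3^2 × 5^2
LCM(270, 414, 450) = 2 × 3^3 × 5^2 × 23 = 31050.

31050 seconds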